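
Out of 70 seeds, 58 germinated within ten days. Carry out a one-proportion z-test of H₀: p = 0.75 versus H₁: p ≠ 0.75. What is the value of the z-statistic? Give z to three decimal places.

p̂ = 58/70 = 0.82857.
Under H₀, SE = √(p₀(1−p₀)/n) = √(0.75·0.25/70) = √0.002678571 = 0.051755.
z = (p̂ − p₀)/SE = (0.82857 − 0.75)/0.051755 = 1.518.

z = 1.518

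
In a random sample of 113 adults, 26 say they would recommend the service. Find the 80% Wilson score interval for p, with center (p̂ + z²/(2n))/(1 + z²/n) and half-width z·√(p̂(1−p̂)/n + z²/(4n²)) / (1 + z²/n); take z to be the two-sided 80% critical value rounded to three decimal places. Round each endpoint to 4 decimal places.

p̂ = 26/113 = 0.23009; z = 1.282, so z² = 1.643524.
Denominator 1 + z²/n = 1 + 1.643524/113 = 1.014544.
Adjusted center: (0.23009 + z²/(2n))/1.014544 = 0.23396.
Radicand: p̂(1−p̂)/n + z²/(4n²) = 0.001567679 + 0.000032178 = 0.001599857.
Half-width = z·√(radicand)/denom = 1.282·0.039998/1.014544 = 0.05054.
So the interval runs from 0.1834 to 0.2845.

(0.1834, 0.2845)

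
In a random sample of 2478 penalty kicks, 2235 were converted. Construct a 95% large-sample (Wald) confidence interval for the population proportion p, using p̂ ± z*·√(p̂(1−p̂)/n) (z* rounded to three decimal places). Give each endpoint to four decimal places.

(0.8902, 0.9136)

With x = 2235 successes in n = 2478, p̂ = 0.90194.
SE(p̂) = √(0.90194·0.09806/2478) = 0.005974.
For 95% confidence, z* = 1.960.
Margin of error: 1.960 × 0.005974 = 0.01171.
Interval: 0.90194 ± 0.01171 → (0.8902, 0.9136).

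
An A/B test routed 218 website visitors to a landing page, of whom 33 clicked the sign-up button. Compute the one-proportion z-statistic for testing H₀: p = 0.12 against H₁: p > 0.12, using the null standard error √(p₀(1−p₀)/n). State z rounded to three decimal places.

With x = 33 successes in n = 218, p̂ = 0.15138.
SE₀ = √(0.12·0.88/218) = 0.022009.
Test statistic: z = 0.03138/0.022009 = 1.426.

z = 1.426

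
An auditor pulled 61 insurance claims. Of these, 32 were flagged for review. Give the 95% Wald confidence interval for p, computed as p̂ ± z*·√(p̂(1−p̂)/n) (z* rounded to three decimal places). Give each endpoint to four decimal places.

p̂ = 32/61 = 0.52459.
Standard error of p̂: √(0.249395/61) = √0.004088448 = 0.063941.
The 95% critical value is z* = 1.960.
Margin = 1.960·0.063941 = 0.12532.
So the interval runs from 0.3993 to 0.6499.

(0.3993, 0.6499)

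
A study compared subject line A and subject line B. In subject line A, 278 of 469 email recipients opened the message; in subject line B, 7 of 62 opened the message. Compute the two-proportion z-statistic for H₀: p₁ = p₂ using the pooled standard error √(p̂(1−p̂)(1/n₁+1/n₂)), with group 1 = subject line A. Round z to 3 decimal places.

z = 7.121

p̂₁ = 278/469 = 0.59275, p̂₂ = 7/62 = 0.11290.
Pooled p̂ = (278+7)/(469+62) = 285/531 = 0.53672.
SE = √[p̂(1−p̂)(1/n₁+1/n₂)] = √[0.53672·0.46328·(1/469+1/62)] ≈ 0.067385.
z = (p̂₁ − p̂₂)/SE = (0.59275 − 0.11290)/0.067385 = 0.47985/0.067385 = 7.121.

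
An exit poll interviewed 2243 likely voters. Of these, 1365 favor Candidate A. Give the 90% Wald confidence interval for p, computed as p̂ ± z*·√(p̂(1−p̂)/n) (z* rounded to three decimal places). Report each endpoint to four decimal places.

(0.5916, 0.6255)

Sample proportion p̂ = 1365/2243 = 0.60856.
Standard error of p̂: √(0.238215/2243) = √0.000106204 = 0.010306.
For 90% confidence, z* = 1.645.
Margin = 1.645·0.010306 = 0.01695.
So the interval runs from 0.5916 to 0.6255.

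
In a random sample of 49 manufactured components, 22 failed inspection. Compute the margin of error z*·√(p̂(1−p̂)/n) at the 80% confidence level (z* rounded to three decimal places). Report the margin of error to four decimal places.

ME = 0.0911

The sample proportion is 22/49 = 0.44898.
SE(p̂) = √(0.44898·0.55102/49) = 0.071056.
z* = 1.282 at the 80% level.
Margin of error = z*·SE = 1.282 × 0.071056 = 0.0911.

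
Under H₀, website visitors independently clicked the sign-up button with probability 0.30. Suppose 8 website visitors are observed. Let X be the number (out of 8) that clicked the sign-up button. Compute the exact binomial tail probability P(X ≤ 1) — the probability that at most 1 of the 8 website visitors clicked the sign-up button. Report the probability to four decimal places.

P = 0.2553

X is binomial with n = 8 and p = 0.30.
P(X ≤ 1) = C(8,0)·0.30^0·0.70^8 + C(8,1)·0.30^1·0.70^7.
= 0.057648 + 0.197650 = 0.2553.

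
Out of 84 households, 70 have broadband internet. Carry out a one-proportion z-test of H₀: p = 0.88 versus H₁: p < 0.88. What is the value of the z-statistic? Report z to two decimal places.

z = -1.32

With x = 70 successes in n = 84, p̂ = 0.83333.
Under H₀, SE = √(p₀(1−p₀)/n) = √(0.88·0.12/84) = √0.001257143 = 0.035456.
z = (0.83333 − 0.88)/0.035456 = -0.04667/0.035456 = -1.32.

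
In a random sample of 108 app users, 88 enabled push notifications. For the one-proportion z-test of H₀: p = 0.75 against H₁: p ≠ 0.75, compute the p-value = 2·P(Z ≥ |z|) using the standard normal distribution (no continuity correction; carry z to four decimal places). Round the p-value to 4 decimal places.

p-value = 0.1198

With x = 88 successes in n = 108, p̂ = 0.81481.
SE₀ = √(0.75·0.25/108) = 0.041667.
Test statistic (full precision, shown to 4 dp): z = (88/108 − 0.75)/SE₀ ≈ 1.5556.
From the standard normal, 2·P(Z ≥ |z|) = 0.1198.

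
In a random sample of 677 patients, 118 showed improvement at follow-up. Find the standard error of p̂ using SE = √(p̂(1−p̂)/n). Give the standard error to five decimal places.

SE = 0.01458

The sample proportion is 118/677 = 0.17430.
p̂(1−p̂) = 0.17430·0.82570 = 0.143920.
SE = √(0.143920/677) = 0.01458.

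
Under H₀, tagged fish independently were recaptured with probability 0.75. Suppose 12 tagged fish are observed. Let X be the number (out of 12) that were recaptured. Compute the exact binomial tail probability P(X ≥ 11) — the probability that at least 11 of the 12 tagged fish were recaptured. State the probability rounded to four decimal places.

X ~ Binomial(n=12, p=0.75).
P(X ≥ 11) = C(12,11)·0.75^11·0.25^1 + C(12,12)·0.75^12·0.25^0.
= 0.126705 + 0.031676 = 0.1584.

P = 0.1584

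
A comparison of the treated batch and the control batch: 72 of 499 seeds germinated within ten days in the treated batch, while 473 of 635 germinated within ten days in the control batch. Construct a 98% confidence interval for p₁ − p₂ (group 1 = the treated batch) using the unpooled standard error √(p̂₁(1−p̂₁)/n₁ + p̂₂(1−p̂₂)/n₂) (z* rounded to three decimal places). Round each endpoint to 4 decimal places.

p̂₁ = 0.14429, p̂₂ = 0.74488, so the observed difference is -0.60059.
Unpooled SE = √(p̂₁(1−p̂₁)/n₁ + p̂₂(1−p̂₂)/n₂) = √(0.000247434 + 0.000299264) = 0.023382.
The 98% critical value is z* = 2.326. Margin of error = 0.05439.
Interval: -0.60059 ± 0.05439 → (-0.6550, -0.5462).

(-0.6550, -0.5462)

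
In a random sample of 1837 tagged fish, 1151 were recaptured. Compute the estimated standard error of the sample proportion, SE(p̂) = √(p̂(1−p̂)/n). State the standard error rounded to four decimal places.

SE = 0.0113

The sample proportion is 1151/1837 = 0.62657.
p̂(1−p̂) = 0.62657·0.37343 = 0.233980.
SE = √(0.233980/1837) = √0.000127371 = 0.0113.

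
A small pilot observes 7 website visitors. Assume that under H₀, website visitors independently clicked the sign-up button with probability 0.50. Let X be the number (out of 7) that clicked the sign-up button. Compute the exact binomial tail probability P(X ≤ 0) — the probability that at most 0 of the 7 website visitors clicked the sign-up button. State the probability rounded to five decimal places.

P = 0.00781

X ~ Binomial(n=7, p=0.50).
P(X ≤ 0) = C(7,0)·0.50^0·0.50^7.
= 0.007812 = 0.00781.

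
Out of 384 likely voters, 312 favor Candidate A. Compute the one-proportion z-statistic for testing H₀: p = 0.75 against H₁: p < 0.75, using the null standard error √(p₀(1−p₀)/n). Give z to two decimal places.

With x = 312 successes in n = 384, p̂ = 0.81250.
SE₀ = √(0.75·0.25/384) = 0.022097.
z = (p̂ − p₀)/SE = (0.81250 − 0.75)/0.022097 = 2.83.

z = 2.83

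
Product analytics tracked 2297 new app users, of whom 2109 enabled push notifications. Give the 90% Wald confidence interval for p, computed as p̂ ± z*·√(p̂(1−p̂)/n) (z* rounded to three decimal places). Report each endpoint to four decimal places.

(0.9087, 0.9276)

Sample proportion p̂ = 2109/2297 = 0.91815.
Standard error of p̂: √(0.075147/2297) = √0.000032715 = 0.005720.
For 90% confidence, z* = 1.645.
Margin of error: 1.645 × 0.005720 = 0.00941.
CI: 0.91815 ± 0.00941 = (0.9087, 0.9276).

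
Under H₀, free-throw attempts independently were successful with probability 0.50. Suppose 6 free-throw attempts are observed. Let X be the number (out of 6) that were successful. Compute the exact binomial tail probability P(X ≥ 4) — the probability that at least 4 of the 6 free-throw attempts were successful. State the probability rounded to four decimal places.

X ~ Binomial(n=6, p=0.50).
P(X ≥ 4) = C(6,4)·0.50^4·0.50^2 + C(6,5)·0.50^5·0.50^1 + C(6,6)·0.50^6·0.50^0.
= 0.234375 + 0.093750 + 0.015625 = 0.3438.

P = 0.3438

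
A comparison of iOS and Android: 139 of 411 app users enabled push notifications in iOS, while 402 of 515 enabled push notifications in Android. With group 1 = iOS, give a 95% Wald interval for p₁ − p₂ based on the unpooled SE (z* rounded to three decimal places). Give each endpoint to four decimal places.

p̂₁ = 139/411 = 0.33820, p̂₂ = 402/515 = 0.78058; p̂₁ − p̂₂ = -0.44238.
SE = √(0.000544576 + 0.000332570) = √0.000877146 = 0.029617.
For 95% confidence, z* = 1.960. Margin = 1.960·0.029617 = 0.05805.
Interval: -0.44238 ± 0.05805 → (-0.5004, -0.3843).

(-0.5004, -0.3843)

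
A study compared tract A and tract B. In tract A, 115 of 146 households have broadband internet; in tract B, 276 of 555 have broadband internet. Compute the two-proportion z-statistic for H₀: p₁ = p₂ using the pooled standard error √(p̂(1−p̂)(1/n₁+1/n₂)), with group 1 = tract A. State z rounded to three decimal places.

z = 6.286

Sample proportions: p̂₁ = 115/146 = 0.78767 and p̂₂ = 276/555 = 0.49730.
Pooling: p̂ = 391/701 = 0.55777.
SE = √[p̂(1−p̂)(1/n₁+1/n₂)] = √[0.55777·0.44223·(1/146+1/555)] ≈ 0.046194.
z = (p̂₁ − p̂₂)/SE = (0.78767 − 0.49730)/0.046194 = 0.29037/0.046194 = 6.286.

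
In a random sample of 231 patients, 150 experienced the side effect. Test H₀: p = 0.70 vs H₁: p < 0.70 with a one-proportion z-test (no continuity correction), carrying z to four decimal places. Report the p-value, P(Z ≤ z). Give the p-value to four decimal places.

p̂ = 150/231 = 0.64935.
SE₀ = √(0.70·0.30/231) = 0.030151.
Test statistic (full precision, shown to 4 dp): z = (150/231 − 0.70)/SE₀ ≈ -1.6798.
p-value = P(Z ≤ z) with z = -1.6798 → 0.0465.

p-value = 0.0465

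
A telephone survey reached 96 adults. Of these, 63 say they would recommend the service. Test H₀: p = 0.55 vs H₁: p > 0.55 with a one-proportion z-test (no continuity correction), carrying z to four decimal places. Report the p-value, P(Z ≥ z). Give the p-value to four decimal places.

p-value = 0.0182

With x = 63 successes in n = 96, p̂ = 0.65625.
Under H₀, SE = √(p₀(1−p₀)/n) = √(0.55·0.45/96) = √0.002578125 = 0.050775.
Test statistic (full precision, shown to 4 dp): z = (63/96 − 0.55)/SE₀ ≈ 2.0926.
p-value = P(Z ≥ z) with z = 2.0926 → 0.0182.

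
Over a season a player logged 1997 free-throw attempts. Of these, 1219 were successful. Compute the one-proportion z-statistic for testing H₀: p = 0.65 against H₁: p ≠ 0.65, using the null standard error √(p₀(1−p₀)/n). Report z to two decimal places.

With x = 1219 successes in n = 1997, p̂ = 0.61042.
Null standard error: √(0.65·0.35/1997) = √0.000113921 = 0.010673.
z = (p̂ − p₀)/SE = (0.61042 − 0.65)/0.010673 = -3.71.

z = -3.71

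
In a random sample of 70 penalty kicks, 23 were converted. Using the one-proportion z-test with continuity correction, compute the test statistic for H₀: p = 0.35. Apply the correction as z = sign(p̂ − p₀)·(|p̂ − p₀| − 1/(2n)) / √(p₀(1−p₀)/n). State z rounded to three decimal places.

p̂ = 23/70 = 0.32857. p̂ − p₀ = -0.021429.
Continuity correction 1/(2n) = 1/140 = 0.007143.
Corrected numerator: |-0.021429| − 0.007143 = 0.014286.
Null standard error: √(0.35·0.65/70) = √0.003250000 = 0.057009.
z = (−)0.014286/0.057009 = -0.251.

z = -0.251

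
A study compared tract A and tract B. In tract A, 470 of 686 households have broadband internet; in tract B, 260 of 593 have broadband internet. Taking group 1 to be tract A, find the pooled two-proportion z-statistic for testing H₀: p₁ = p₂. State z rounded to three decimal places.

p̂₁ = 470/686 = 0.68513, p̂₂ = 260/593 = 0.43845.
Pooled p̂ = (470+260)/(686+593) = 730/1279 = 0.57076.
SE = √[p̂(1−p̂)(1/n₁+1/n₂)] = √[0.57076·0.42924·(1/686+1/593)] ≈ 0.027754.
z = 0.24668/0.027754 = 8.888.

z = 8.888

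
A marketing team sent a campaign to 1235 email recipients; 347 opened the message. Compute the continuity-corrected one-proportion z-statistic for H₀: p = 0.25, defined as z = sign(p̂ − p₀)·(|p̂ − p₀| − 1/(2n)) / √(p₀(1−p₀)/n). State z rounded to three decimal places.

z = 2.481

Sample proportion p̂ = 347/1235 = 0.28097. p̂ − p₀ = 0.030972.
Continuity correction 1/(2n) = 1/2470 = 0.000405.
Corrected numerator: |0.030972| − 0.000405 = 0.030567.
SE₀ = √(0.25·0.75/1235) = 0.012322.
z = +0.030567/0.012322 = 2.481.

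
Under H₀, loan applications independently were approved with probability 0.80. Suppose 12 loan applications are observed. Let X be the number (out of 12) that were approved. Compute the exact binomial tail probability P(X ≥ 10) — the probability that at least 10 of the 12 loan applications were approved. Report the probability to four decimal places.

X is binomial with n = 12 and p = 0.80.
P(X ≥ 10) = C(12,10)·0.80^10·0.20^2 + C(12,11)·0.80^11·0.20^1 + C(12,12)·0.80^12·0.20^0.
= 0.283468 + 0.206158 + 0.068719 = 0.5583.

P = 0.5583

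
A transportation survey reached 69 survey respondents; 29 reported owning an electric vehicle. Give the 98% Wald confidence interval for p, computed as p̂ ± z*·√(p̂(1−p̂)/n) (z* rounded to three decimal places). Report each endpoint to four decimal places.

(0.2821, 0.5585)

With x = 29 successes in n = 69, p̂ = 0.42029.
SE(p̂) = √(0.42029·0.57971/69) = 0.059423.
The 98% critical value is z* = 2.326.
Margin of error: 2.326 × 0.059423 = 0.13822.
Interval: 0.42029 ± 0.13822 → (0.2821, 0.5585).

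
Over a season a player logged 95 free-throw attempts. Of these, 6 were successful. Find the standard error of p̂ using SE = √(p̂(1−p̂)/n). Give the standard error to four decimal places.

SE = 0.0250

Sample proportion p̂ = 6/95 = 0.06316.
p̂(1−p̂) = 0.059171.
SE = √(0.059171/95) = 0.0250.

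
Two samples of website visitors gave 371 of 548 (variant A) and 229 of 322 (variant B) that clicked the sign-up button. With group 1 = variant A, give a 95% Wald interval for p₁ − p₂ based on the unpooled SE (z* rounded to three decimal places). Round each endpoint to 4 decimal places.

p̂₁ = 0.67701, p̂₂ = 0.71118, so the observed difference is -0.03417.
SE = √(0.000399030 + 0.000637897) = √0.001036927 = 0.032201.
The 95% critical value is z* = 1.960. Margin = 1.960·0.032201 = 0.06311.
So the interval runs from -0.0973 to 0.0289.

(-0.0973, 0.0289)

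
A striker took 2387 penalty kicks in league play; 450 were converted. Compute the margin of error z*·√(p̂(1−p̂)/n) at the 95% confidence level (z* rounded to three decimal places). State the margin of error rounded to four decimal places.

Sample proportion p̂ = 450/2387 = 0.18852.
SE(p̂) = √(0.18852·0.81148/2387) = 0.008006.
z* = 1.960 at the 95% level.
ME = 1.960·0.008006 = 0.0157.

ME = 0.0157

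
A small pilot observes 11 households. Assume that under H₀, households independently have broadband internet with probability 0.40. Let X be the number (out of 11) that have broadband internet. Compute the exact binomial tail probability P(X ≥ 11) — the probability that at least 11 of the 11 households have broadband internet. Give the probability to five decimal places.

P = 0.00004

X is binomial with n = 11 and p = 0.40.
P(X ≥ 11) = C(11,11)·0.40^11·0.60^0.
= 0.000042 = 0.00004.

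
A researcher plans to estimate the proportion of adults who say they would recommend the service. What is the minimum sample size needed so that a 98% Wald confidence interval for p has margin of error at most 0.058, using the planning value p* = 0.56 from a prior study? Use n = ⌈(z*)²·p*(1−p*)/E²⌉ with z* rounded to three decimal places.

n = 397

z* = 2.326 at the 98% level.
p*(1−p*) = 0.56·0.44 = 0.2464.
Required n before rounding: 5.410276 × 0.2464 / 0.058² = 396.282.
⌈396.282⌉ = 397.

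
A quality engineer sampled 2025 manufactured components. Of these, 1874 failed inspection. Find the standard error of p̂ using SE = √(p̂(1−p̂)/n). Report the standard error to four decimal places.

Sample proportion p̂ = 1874/2025 = 0.92543.
p̂(1−p̂) = 0.92543·0.07457 = 0.069009.
SE = √(0.069009/2025) = √0.000034079 = 0.0058.

SE = 0.0058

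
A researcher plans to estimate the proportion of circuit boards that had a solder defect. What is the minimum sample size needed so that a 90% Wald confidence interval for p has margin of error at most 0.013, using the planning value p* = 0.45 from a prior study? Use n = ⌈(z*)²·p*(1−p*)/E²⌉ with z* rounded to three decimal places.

The 90% critical value is z* = 1.645.
p*(1−p*) = 0.45·0.55 = 0.2475.
Required n before rounding: 2.706025 × 0.2475 / 0.013² = 3962.966.
Rounding up, n = 3963.

n = 3963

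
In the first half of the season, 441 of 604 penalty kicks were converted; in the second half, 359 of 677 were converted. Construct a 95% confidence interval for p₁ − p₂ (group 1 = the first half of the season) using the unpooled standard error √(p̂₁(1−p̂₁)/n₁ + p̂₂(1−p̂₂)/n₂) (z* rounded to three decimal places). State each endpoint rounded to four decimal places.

p̂₁ = 441/604 = 0.73013, p̂₂ = 359/677 = 0.53028; p̂₁ − p̂₂ = 0.19985.
Unpooled SE = √(p̂₁(1−p̂₁)/n₁ + p̂₂(1−p̂₂)/n₂) = √(0.000326224 + 0.000367922) = 0.026347.
z* = 1.960 at the 95% level. Margin = 1.960·0.026347 = 0.05164.
Interval: 0.19985 ± 0.05164 → (0.1482, 0.2515).

(0.1482, 0.2515)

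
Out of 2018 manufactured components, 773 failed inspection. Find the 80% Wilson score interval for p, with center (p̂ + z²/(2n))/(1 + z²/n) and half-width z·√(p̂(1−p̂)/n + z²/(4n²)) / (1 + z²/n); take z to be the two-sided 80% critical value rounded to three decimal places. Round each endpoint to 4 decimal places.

Here p̂ = 773/2018 = 0.38305 and z = 1.282 (z² = 1.643524).
Denominator 1 + z²/n = 1 + 1.643524/2018 = 1.000814.
Adjusted center: (0.38305 + z²/(2n))/1.000814 = 0.38315.
Radicand: p̂(1−p̂)/n + z²/(4n²) = 0.000117108 + 0.000000101 = 0.000117209.
Half-width = 1.282·√0.000117209/1.000814 = 0.01387.
Interval: 0.38315 ± 0.01387 → (0.3693, 0.3970).

(0.3693, 0.3970)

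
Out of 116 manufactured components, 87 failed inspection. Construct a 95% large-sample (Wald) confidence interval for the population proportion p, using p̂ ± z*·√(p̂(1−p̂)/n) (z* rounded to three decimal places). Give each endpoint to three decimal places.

The sample proportion is 87/116 = 0.75000.
SE(p̂) = √(0.75000·0.25000/116) = 0.040204.
z* = 1.960 at the 95% level.
Margin of error: 1.960 × 0.040204 = 0.07880.
CI: 0.75000 ± 0.07880 = (0.671, 0.829).

(0.671, 0.829)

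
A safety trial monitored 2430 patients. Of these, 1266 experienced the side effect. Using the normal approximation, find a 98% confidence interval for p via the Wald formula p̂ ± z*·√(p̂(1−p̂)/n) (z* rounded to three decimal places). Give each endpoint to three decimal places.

(0.497, 0.545)

With x = 1266 successes in n = 2430, p̂ = 0.52099.
SE = √(p̂(1−p̂)/n) = √(0.249560/2430) = 0.010134.
The 98% critical value is z* = 2.326.
Margin = 2.326·0.010134 = 0.02357.
Interval: 0.52099 ± 0.02357 → (0.497, 0.545).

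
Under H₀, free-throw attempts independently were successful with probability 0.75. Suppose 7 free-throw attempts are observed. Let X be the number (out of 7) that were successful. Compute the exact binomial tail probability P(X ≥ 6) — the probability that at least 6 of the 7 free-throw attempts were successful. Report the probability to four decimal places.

P = 0.4449

X ~ Binomial(n=7, p=0.75).
P(X ≥ 6) = C(7,6)·0.75^6·0.25^1 + C(7,7)·0.75^7·0.25^0.
= 0.311462 + 0.133484 = 0.4449.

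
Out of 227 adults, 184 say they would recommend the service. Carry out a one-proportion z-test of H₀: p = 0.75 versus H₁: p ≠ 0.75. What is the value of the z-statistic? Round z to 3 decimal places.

z = 2.108

p̂ = 184/227 = 0.81057.
Null standard error: √(0.75·0.25/227) = √0.000825991 = 0.028740.
z = (0.81057 − 0.75)/0.028740 = 0.06057/0.028740 = 2.108.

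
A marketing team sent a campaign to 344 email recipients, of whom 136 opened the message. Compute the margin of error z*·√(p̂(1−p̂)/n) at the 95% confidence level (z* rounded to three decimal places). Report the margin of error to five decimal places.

Sample proportion p̂ = 136/344 = 0.39535.
Standard error of p̂: √(0.239048/344) = √0.000694907 = 0.026361.
For 95% confidence, z* = 1.960.
Margin of error = z*·SE = 1.960 × 0.026361 = 0.05167.

ME = 0.05167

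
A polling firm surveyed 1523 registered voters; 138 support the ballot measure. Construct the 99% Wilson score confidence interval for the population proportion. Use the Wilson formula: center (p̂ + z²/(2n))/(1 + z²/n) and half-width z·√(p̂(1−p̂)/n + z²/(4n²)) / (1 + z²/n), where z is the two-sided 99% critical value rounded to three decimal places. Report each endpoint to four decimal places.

Here p̂ = 138/1523 = 0.09061 and z = 2.576 (z² = 6.635776).
1 + z²/n = 1.004357.
Adjusted center: (0.09061 + z²/(2n))/1.004357 = 0.09239.
Radicand: p̂(1−p̂)/n + z²/(4n²) = 0.000054104 + 0.000000715 = 0.000054819.
Half-width = z·√(radicand)/denom = 2.576·0.007404/1.004357 = 0.01899.
Interval: 0.09239 ± 0.01899 → (0.0734, 0.1114).

(0.0734, 0.1114)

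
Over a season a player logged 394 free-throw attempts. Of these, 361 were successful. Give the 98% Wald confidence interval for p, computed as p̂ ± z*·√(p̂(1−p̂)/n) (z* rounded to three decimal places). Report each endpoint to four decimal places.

(0.8838, 0.9487)

With x = 361 successes in n = 394, p̂ = 0.91624.
SE = √(p̂(1−p̂)/n) = √(0.076741/394) = 0.013956.
z* = 2.326 at the 98% level.
Margin = 2.326·0.013956 = 0.03246.
So the interval runs from 0.8838 to 0.9487.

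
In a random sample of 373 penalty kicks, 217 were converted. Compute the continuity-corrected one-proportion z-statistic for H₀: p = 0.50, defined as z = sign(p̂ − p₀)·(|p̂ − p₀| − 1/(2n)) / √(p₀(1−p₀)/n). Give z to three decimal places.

The sample proportion is 217/373 = 0.58177. p̂ − p₀ = 0.081769.
Continuity correction 1/(2n) = 1/746 = 0.001340.
Corrected numerator: |0.081769| − 0.001340 = 0.080429.
Null standard error: √(0.50·0.50/373) = √0.000670241 = 0.025889.
z = +0.080429/0.025889 = 3.107.

z = 3.107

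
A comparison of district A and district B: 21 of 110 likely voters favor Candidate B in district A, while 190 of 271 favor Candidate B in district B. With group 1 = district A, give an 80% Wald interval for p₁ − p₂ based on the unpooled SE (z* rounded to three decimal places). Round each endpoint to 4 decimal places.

(-0.5700, -0.4504)

p̂₁ = 21/110 = 0.19091, p̂₂ = 190/271 = 0.70111; p̂₁ − p̂₂ = -0.51020.
SE = √(0.001404207 + 0.000773269) = √0.002177476 = 0.046663.
For 80% confidence, z* = 1.282. Margin of error = 0.05982.
Interval: -0.51020 ± 0.05982 → (-0.5700, -0.4504).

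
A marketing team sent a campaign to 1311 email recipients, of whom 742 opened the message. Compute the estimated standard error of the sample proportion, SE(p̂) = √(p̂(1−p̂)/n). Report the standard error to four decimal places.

The sample proportion is 742/1311 = 0.56598.
p̂(1−p̂) = 0.56598·0.43402 = 0.245647.
SE = √(0.245647/1311) = √0.000187374 = 0.0137.

SE = 0.0137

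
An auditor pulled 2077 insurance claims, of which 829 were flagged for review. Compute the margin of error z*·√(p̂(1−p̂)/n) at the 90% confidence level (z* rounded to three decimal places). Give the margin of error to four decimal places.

With x = 829 successes in n = 2077, p̂ = 0.39913.
SE = √(p̂(1−p̂)/n) = √(0.239826/2077) = 0.010746.
The 90% critical value is z* = 1.645.
So ME = 0.0177.

ME = 0.0177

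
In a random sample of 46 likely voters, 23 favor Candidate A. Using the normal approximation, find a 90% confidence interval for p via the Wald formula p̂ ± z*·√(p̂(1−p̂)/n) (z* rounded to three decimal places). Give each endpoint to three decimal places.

(0.379, 0.621)

Sample proportion p̂ = 23/46 = 0.50000.
Standard error of p̂: √(0.250000/46) = √0.005434783 = 0.073721.
z* = 1.645 at the 90% level.
Margin = 1.645·0.073721 = 0.12127.
Interval: 0.50000 ± 0.12127 → (0.379, 0.621).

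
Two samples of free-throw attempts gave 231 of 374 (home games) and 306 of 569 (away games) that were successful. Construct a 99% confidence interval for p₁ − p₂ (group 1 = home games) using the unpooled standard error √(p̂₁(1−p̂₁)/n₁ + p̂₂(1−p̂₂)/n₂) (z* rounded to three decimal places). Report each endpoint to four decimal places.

(-0.0043, 0.1641)

p̂₁ = 0.61765, p̂₂ = 0.53779, so the observed difference is 0.07986.
SE = √(0.000631442 + 0.000436858) = √0.001068300 = 0.032685.
z* = 2.576 at the 99% level. Margin of error = 0.08420.
CI: 0.07986 ± 0.08420 = (-0.0043, 0.1641).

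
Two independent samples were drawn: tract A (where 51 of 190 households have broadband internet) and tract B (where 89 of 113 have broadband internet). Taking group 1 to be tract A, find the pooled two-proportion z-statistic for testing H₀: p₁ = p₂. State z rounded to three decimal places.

z = -8.766

p̂₁ = 51/190 = 0.26842, p̂₂ = 89/113 = 0.78761.
Pooled p̂ = (51+89)/(190+113) = 140/303 = 0.46205.
SE = √[p̂(1−p̂)(1/n₁+1/n₂)] = √[0.46205·0.53795·(1/190+1/113)] ≈ 0.059227.
z = -0.51919/0.059227 = -8.766.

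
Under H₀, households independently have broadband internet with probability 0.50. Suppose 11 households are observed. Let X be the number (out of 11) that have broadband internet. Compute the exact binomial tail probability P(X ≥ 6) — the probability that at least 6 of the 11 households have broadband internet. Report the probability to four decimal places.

X is binomial with n = 11 and p = 0.50.
P(X ≥ 6) = Σ_{j=6}^{11} C(11,j)·0.50^j·0.50^{11−j}.
= 0.225586 + 0.161133 + 0.080566 + 0.026855 + 0.005371 + 0.000488 = 0.5000.

P = 0.5000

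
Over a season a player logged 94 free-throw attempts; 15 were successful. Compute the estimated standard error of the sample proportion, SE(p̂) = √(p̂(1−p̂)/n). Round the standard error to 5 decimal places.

SE = 0.03777

With x = 15 successes in n = 94, p̂ = 0.15957.
p̂(1−p̂) = 0.134107.
SE = √(0.134107/94) = 0.03777.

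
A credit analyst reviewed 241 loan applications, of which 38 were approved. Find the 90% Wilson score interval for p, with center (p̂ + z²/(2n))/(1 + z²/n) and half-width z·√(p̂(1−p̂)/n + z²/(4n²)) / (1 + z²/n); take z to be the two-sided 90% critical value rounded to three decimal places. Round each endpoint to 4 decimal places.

p̂ = 38/241 = 0.15768; z = 1.645, so z² = 2.706025.
Denominator 1 + z²/n = 1 + 2.706025/241 = 1.011228.
Center = (0.15768 + 0.005614)/1.011228 = 0.16148.
Radicand: p̂(1−p̂)/n + z²/(4n²) = 0.000551098 + 0.000011648 = 0.000562746.
Half-width = z·√(radicand)/denom = 1.645·0.023722/1.011228 = 0.03859.
CI: 0.16148 ± 0.03859 = (0.1229, 0.2001).

(0.1229, 0.2001)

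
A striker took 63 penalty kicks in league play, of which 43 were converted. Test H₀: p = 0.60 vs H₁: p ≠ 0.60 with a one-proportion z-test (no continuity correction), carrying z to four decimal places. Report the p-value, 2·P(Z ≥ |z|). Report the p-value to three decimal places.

With x = 43 successes in n = 63, p̂ = 0.68254.
Null standard error: √(0.60·0.40/63) = √0.003809524 = 0.061721.
Test statistic (full precision, shown to 4 dp): z = (43/63 − 0.60)/SE₀ ≈ 1.3373.
p-value = 2·P(Z ≥ |z|) with z = 1.3373 → 0.181.

p-value = 0.181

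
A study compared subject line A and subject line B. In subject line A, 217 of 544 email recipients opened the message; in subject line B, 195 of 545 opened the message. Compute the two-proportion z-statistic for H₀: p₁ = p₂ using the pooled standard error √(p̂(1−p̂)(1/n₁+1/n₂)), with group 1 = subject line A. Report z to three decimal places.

z = 1.398

p̂₁ = 217/544 = 0.39890, p̂₂ = 195/545 = 0.35780.
Pooled p̂ = (217+195)/(544+545) = 412/1089 = 0.37833.
SE = √[p̂(1−p̂)(1/n₁+1/n₂)] = √[0.37833·0.62167·(1/544+1/545)] ≈ 0.029392.
z = 0.04110/0.029392 = 1.398.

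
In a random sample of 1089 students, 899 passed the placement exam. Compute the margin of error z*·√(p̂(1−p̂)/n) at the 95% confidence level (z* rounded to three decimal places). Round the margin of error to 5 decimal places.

ME = 0.02254

With x = 899 successes in n = 1089, p̂ = 0.82553.
SE(p̂) = √(0.82553·0.17447/1089) = 0.011500.
The 95% critical value is z* = 1.960.
ME = 1.960·0.011500 = 0.02254.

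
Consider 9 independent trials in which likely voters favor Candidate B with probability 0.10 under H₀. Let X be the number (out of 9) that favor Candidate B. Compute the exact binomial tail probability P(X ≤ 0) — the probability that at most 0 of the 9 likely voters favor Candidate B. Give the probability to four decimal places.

X ~ Binomial(n=9, p=0.10).
P(X ≤ 0) = C(9,0)·0.10^0·0.90^9.
= 0.387420 = 0.3874.

P = 0.3874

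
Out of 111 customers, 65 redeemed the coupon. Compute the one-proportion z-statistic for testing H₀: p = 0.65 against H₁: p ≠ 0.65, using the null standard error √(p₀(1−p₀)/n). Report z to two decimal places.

z = -1.42

p̂ = 65/111 = 0.58559.
Under H₀, SE = √(p₀(1−p₀)/n) = √(0.65·0.35/111) = √0.002049550 = 0.045272.
z = (p̂ − p₀)/SE = (0.58559 − 0.65)/0.045272 = -1.42.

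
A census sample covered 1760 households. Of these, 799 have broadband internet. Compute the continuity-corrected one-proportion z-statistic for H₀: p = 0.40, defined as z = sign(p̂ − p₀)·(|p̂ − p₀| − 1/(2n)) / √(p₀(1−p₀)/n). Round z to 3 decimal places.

With x = 799 successes in n = 1760, p̂ = 0.45398. p̂ − p₀ = 0.053977.
1/(2n) = 0.000284.
Corrected numerator: |0.053977| − 0.000284 = 0.053693.
Null standard error: √(0.40·0.60/1760) = √0.000136364 = 0.011677.
z = (+)0.053693/0.011677 = 4.598.

z = 4.598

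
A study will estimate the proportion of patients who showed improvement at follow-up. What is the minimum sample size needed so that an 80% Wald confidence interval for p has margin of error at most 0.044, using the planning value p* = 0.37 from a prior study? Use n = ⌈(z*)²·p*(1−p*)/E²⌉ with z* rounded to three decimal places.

n = 198

For 80% confidence, z* = 1.282.
p*(1−p*) = 0.37·0.63 = 0.2331.
(z*)²·p*(1−p*)/E² = 1.643524·0.2331/0.001936 = 197.885.
⌈197.885⌉ = 198.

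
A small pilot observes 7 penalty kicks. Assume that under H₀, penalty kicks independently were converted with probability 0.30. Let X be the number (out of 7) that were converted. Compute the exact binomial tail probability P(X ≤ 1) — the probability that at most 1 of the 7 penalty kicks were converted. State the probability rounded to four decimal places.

X is binomial with n = 7 and p = 0.30.
P(X ≤ 1) = C(7,0)·0.30^0·0.70^7 + C(7,1)·0.30^1·0.70^6.
= 0.082354 + 0.247063 = 0.3294.

P = 0.3294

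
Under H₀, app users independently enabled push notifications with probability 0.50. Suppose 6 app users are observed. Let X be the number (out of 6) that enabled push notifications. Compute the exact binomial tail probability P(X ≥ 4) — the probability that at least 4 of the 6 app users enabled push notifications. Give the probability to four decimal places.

P = 0.3438

X is binomial with n = 6 and p = 0.50.
P(X ≥ 4) = C(6,4)·0.50^4·0.50^2 + C(6,5)·0.50^5·0.50^1 + C(6,6)·0.50^6·0.50^0.
= 0.234375 + 0.093750 + 0.015625 = 0.3438.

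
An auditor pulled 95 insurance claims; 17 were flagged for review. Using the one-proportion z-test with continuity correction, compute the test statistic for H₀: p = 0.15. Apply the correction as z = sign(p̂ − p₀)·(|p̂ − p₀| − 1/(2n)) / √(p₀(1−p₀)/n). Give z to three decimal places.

p̂ = 17/95 = 0.17895. p̂ − p₀ = 0.028947.
Continuity correction 1/(2n) = 1/190 = 0.005263.
Corrected numerator: |0.028947| − 0.005263 = 0.023684.
Null standard error: √(0.15·0.85/95) = √0.001342105 = 0.036635.
z = (+)0.023684/0.036635 = 0.646.

z = 0.646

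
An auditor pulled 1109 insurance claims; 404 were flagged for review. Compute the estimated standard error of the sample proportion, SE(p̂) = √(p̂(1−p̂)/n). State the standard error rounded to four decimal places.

SE = 0.0145

With x = 404 successes in n = 1109, p̂ = 0.36429.
p̂(1−p̂) = 0.36429·0.63571 = 0.231583.
SE = √(0.231583/1109) = √0.000208821 = 0.0145.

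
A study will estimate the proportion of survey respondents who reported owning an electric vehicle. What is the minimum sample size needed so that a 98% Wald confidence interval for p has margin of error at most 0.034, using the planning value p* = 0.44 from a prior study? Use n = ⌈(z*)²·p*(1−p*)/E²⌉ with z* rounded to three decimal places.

The 98% critical value is z* = 2.326.
p*(1−p*) = 0.2464.
Required n before rounding: 5.410276 × 0.2464 / 0.034² = 1153.194.
⌈1153.194⌉ = 1154.

n = 1154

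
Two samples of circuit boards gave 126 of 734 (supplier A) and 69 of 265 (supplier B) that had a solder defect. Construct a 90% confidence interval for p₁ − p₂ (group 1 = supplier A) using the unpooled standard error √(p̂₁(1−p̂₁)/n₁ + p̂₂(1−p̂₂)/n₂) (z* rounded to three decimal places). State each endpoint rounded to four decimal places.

(-0.1386, -0.0388)

p̂₁ = 126/734 = 0.17166, p̂₂ = 69/265 = 0.26038; p̂₁ − p̂₂ = -0.08872.
Unpooled SE = √(p̂₁(1−p̂₁)/n₁ + p̂₂(1−p̂₂)/n₂) = √(0.000193725 + 0.000726721) = 0.030339.
z* = 1.645 at the 90% level. Margin of error = 0.04991.
So the interval runs from -0.1386 to -0.0388.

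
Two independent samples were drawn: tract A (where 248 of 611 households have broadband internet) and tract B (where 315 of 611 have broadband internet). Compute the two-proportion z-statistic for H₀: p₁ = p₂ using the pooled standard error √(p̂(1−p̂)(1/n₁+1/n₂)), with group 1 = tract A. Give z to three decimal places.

z = -3.845

Sample proportions: p̂₁ = 248/611 = 0.40589 and p̂₂ = 315/611 = 0.51555.
Pooling: p̂ = 563/1222 = 0.46072.
SE = √[p̂(1−p̂)(1/n₁+1/n₂)] = √[0.46072·0.53928·(1/611+1/611)] ≈ 0.028518.
z = (p̂₁ − p̂₂)/SE = (0.40589 − 0.51555)/0.028518 = -0.10966/0.028518 = -3.845.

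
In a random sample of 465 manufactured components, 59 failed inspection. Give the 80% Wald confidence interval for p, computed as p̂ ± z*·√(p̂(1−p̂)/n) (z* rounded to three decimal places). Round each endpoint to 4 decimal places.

(0.1071, 0.1467)

With x = 59 successes in n = 465, p̂ = 0.12688.
Standard error of p̂: √(0.110783/465) = √0.000238242 = 0.015435.
z* = 1.282 at the 80% level.
Margin = 1.282·0.015435 = 0.01979.
CI: 0.12688 ± 0.01979 = (0.1071, 0.1467).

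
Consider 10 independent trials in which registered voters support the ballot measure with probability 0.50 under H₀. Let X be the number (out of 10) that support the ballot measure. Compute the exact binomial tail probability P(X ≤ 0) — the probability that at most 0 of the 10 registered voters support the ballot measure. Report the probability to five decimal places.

P = 0.00098

X is binomial with n = 10 and p = 0.50.
P(X ≤ 0) = C(10,0)·0.50^0·0.50^10.
= 0.000977 = 0.00098.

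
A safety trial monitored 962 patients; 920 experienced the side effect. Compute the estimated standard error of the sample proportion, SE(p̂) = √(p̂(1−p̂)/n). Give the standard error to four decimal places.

SE = 0.0066

With x = 920 successes in n = 962, p̂ = 0.95634.
p̂(1−p̂) = 0.95634·0.04366 = 0.041754.
SE = √(0.041754/962) = 0.0066.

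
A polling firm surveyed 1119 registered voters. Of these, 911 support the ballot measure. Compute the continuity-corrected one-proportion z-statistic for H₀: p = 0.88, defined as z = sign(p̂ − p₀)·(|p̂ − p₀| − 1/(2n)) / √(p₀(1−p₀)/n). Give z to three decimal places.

z = -6.736

With x = 911 successes in n = 1119, p̂ = 0.81412. p̂ − p₀ = -0.065880.
Continuity correction 1/(2n) = 1/2238 = 0.000447.
Corrected numerator: |-0.065880| − 0.000447 = 0.065433.
SE₀ = √(0.88·0.12/1119) = 0.009714.
z = (−)0.065433/0.009714 = -6.736.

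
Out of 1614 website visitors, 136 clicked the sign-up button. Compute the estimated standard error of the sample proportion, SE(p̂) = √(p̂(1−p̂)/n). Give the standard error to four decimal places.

SE = 0.0069

The sample proportion is 136/1614 = 0.08426.
p̂(1−p̂) = 0.08426·0.91574 = 0.077160.
SE = √(0.077160/1614) = 0.0069.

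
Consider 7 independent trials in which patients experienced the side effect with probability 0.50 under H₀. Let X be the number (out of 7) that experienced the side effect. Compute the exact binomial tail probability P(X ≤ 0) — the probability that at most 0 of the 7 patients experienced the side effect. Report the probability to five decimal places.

P = 0.00781

X ~ Binomial(n=7, p=0.50).
P(X ≤ 0) = C(7,0)·0.50^0·0.50^7.
= 0.007812 = 0.00781.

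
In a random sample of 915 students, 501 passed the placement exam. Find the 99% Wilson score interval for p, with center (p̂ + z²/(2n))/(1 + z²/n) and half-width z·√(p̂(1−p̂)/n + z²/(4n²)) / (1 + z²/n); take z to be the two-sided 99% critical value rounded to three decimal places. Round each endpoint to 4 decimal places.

(0.5050, 0.5894)

p̂ = 501/915 = 0.54754; z = 2.576, so z² = 6.635776.
1 + z²/n = 1.007252.
Center = (0.54754 + 0.003626)/1.007252 = 0.54720.
Radicand: p̂(1−p̂)/n + z²/(4n²) = 0.000270754 + 0.000001981 = 0.000272735.
Half-width = z·√(radicand)/denom = 2.576·0.016515/1.007252 = 0.04224.
Interval: 0.54720 ± 0.04224 → (0.5050, 0.5894).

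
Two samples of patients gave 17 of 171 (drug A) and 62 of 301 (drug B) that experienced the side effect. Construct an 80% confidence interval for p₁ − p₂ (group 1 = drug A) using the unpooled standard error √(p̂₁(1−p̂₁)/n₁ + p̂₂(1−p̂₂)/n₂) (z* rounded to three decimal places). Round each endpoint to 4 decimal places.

p̂₁ = 17/171 = 0.09942, p̂₂ = 62/301 = 0.20598; p̂₁ − p̂₂ = -0.10656.
Unpooled SE = √(p̂₁(1−p̂₁)/n₁ + p̂₂(1−p̂₂)/n₂) = √(0.000523578 + 0.000543363) = 0.032664.
For 80% confidence, z* = 1.282. Margin of error = 0.04188.
So the interval runs from -0.1484 to -0.0647.

(-0.1484, -0.0647)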